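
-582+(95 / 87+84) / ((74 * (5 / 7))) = -18682759 / 32190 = -580.39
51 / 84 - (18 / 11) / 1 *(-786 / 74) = 17.99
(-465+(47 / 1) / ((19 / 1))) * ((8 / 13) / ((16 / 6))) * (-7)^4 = -4869228 / 19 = -256275.16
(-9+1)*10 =-80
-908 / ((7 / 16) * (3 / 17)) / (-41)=246976 / 861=286.85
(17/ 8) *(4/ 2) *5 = 85/ 4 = 21.25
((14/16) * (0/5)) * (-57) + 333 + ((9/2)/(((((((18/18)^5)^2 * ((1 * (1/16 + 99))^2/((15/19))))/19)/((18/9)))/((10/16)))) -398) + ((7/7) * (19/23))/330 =-49567781099/762711510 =-64.99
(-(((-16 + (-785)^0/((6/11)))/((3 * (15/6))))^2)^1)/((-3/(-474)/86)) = -3926932/81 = -48480.64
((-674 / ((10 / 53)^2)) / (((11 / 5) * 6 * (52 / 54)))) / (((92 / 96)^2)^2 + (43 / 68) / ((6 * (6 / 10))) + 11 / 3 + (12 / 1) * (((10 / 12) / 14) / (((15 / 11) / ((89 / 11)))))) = -42046136004096 / 251913621245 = -166.91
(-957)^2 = 915849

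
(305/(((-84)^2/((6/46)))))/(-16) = -305/865536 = -0.00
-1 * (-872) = 872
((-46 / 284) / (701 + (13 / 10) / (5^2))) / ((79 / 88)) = -23000 / 89368197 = -0.00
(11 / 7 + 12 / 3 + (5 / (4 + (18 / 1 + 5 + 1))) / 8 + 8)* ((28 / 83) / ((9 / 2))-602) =-32598755 / 3984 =-8182.42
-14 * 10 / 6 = -70 / 3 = -23.33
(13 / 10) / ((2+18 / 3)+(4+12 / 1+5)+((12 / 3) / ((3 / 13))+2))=39 / 1450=0.03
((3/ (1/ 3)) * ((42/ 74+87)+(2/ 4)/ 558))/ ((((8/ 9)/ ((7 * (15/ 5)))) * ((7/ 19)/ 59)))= 109441749159/ 36704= 2981739.02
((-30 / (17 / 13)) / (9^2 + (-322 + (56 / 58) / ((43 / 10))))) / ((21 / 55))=8916050 / 35729393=0.25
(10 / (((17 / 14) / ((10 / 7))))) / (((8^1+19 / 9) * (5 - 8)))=-600 / 1547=-0.39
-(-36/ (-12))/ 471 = -1/ 157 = -0.01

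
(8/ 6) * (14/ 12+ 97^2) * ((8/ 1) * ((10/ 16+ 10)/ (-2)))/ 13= -4799185/ 117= -41018.68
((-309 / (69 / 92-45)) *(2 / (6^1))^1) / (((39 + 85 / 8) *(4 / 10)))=8240 / 70269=0.12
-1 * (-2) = 2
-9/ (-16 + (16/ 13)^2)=169/ 272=0.62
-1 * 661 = -661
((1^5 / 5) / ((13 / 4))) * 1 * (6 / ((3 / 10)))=16 / 13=1.23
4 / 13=0.31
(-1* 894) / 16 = -447 / 8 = -55.88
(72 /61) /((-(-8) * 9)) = 0.02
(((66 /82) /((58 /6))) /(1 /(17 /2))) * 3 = 5049 /2378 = 2.12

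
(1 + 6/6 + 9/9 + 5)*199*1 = 1592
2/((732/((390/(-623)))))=-0.00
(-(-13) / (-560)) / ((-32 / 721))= 1339 / 2560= 0.52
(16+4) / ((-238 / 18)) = -1.51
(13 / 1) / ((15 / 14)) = 182 / 15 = 12.13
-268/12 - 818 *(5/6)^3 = -53537/108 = -495.71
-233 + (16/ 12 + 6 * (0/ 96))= -695/ 3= -231.67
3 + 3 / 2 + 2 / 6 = 29 / 6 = 4.83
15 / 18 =0.83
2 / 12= 1 / 6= 0.17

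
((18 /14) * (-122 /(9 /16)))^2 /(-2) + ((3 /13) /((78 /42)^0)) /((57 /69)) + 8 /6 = -1411659077 /36309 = -38879.04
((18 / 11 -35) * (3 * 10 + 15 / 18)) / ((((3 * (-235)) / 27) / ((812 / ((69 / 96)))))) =529255104 / 11891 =44508.88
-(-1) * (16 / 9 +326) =2950 / 9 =327.78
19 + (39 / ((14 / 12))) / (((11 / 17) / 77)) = 3997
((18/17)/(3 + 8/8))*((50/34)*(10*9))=10125/289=35.03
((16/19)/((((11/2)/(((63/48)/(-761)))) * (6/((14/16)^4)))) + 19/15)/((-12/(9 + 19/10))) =-1349155922539/1172636467200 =-1.15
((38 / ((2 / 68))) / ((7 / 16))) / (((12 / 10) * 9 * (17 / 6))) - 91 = 347 / 63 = 5.51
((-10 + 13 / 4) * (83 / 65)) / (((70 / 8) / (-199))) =196.03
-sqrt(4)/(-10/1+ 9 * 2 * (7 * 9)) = -1/562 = -0.00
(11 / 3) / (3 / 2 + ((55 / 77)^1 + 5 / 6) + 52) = 77 / 1156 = 0.07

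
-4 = -4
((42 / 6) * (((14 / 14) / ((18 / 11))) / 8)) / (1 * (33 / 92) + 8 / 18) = 253 / 380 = 0.67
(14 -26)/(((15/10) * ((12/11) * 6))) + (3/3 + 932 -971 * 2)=-9092/9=-1010.22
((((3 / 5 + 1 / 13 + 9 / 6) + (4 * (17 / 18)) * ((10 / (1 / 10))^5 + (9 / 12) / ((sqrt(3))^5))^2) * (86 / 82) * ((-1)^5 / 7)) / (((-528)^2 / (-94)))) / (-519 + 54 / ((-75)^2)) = -1722758142857142857152824317875 / 46849036214762496 - 1677587890625000 * sqrt(3) / 8211720089727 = -36772541808039.71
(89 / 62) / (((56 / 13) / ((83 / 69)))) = 96031 / 239568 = 0.40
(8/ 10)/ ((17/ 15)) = 12/ 17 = 0.71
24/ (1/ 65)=1560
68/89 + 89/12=8737/1068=8.18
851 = 851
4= 4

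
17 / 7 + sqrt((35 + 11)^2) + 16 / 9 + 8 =3667 / 63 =58.21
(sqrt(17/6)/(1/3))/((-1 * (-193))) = sqrt(102)/386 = 0.03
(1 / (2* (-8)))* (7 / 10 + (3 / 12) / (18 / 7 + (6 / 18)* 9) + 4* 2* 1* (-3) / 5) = 3163 / 12480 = 0.25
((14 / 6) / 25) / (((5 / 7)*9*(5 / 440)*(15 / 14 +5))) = 60368 / 286875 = 0.21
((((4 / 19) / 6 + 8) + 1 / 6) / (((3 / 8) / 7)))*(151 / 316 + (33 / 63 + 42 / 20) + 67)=434956951 / 40527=10732.52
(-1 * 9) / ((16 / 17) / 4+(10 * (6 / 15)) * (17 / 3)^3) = -4131 / 334192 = -0.01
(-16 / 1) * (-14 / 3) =224 / 3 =74.67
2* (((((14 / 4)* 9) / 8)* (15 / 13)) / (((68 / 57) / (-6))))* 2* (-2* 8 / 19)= 17010 / 221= 76.97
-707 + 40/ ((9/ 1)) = -702.56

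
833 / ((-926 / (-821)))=683893 / 926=738.55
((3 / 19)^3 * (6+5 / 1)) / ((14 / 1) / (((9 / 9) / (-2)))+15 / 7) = -2079 / 1241479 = -0.00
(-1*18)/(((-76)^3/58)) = 261/109744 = 0.00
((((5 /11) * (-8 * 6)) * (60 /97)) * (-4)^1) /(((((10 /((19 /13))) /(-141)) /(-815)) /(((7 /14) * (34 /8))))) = 1926655.06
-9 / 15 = -3 / 5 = -0.60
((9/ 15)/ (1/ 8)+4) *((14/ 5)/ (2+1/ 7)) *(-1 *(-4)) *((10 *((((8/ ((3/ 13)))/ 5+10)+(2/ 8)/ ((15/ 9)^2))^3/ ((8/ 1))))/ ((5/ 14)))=502555903242239/ 632812500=794162.42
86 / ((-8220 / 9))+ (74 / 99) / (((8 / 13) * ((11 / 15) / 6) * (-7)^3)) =-3500656 / 28429555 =-0.12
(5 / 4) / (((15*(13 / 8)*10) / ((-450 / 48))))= -0.05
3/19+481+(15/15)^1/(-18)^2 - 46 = 2678851/6156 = 435.16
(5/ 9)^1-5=-40/ 9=-4.44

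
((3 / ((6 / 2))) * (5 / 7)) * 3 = 15 / 7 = 2.14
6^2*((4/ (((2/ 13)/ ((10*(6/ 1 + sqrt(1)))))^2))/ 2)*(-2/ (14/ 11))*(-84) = 1967565600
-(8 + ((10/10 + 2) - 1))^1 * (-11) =110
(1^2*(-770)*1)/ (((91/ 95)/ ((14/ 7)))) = -1607.69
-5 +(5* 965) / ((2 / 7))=33765 / 2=16882.50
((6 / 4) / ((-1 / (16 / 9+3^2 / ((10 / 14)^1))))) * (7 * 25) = -22645 / 6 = -3774.17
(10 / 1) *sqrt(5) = 10 *sqrt(5) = 22.36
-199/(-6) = 199/6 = 33.17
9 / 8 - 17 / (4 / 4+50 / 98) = -2999 / 296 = -10.13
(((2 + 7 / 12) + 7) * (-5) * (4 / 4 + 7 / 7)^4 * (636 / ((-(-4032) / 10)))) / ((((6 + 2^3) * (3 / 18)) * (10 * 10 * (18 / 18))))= -6095 / 1176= -5.18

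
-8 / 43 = -0.19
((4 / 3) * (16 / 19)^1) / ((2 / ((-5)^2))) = 800 / 57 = 14.04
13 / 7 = 1.86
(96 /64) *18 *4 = 108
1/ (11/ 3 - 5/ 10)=6/ 19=0.32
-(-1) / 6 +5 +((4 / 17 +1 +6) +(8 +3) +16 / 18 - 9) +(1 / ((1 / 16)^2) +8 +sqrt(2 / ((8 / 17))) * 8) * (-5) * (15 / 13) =-5997973 / 3978 - 300 * sqrt(17) / 13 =-1602.93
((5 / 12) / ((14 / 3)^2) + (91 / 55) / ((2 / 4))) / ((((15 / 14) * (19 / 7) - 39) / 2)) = -143513 / 778140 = -0.18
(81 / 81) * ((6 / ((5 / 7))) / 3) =14 / 5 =2.80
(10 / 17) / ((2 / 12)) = 60 / 17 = 3.53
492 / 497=0.99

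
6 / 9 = 2 / 3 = 0.67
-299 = -299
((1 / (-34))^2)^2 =0.00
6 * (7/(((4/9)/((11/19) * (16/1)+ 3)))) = 44037/38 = 1158.87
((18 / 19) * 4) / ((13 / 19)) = 72 / 13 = 5.54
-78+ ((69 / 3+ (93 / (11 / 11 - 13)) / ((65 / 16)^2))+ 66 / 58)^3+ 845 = 25798904876363700219 / 1839391323453125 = 14025.78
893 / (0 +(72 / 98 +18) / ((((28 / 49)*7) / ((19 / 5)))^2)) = 460600 / 8721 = 52.82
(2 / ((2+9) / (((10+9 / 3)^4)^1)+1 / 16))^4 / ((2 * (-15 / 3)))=-348869943195430992478208 / 3409853466752492805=-102312.30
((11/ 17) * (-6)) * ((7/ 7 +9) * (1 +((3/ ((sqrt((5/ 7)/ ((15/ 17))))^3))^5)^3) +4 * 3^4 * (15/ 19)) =-1161949465439916660778516464990879759420 * sqrt(357)/ 339448671314611904643504117121 - 333300/ 323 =-64676609097.42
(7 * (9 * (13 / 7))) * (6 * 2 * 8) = 11232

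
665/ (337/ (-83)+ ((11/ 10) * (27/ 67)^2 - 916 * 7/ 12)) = -7433110650/ 6015956669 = -1.24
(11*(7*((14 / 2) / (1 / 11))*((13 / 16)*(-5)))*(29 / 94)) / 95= -2235233 / 28576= -78.22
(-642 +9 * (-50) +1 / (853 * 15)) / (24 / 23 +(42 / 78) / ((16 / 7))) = -66842712976 / 78292605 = -853.76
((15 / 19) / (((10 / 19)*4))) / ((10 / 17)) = 51 / 80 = 0.64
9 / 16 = 0.56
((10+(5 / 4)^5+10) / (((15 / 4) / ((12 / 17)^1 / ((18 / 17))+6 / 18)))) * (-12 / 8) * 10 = -23605 / 256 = -92.21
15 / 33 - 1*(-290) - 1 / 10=31939 / 110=290.35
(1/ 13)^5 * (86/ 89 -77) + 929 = 929.00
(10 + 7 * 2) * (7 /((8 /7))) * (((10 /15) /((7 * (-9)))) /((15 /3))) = -14 /45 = -0.31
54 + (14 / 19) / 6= 3085 / 57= 54.12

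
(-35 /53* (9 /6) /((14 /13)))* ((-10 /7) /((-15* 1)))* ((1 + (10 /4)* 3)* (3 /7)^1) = -3315 /10388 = -0.32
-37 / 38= -0.97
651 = 651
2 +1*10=12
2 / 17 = 0.12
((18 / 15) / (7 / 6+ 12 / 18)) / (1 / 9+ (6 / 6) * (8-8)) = 5.89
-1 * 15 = -15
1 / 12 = 0.08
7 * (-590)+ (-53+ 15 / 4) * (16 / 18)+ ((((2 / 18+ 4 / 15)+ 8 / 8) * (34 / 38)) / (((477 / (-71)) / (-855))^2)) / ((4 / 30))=3680147699 / 25281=145569.70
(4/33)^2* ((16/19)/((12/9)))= 64/6897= 0.01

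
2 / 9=0.22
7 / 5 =1.40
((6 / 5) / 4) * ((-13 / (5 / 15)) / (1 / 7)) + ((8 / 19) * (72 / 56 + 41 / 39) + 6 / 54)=-12574049 / 155610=-80.80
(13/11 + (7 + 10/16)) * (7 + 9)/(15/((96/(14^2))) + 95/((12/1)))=1488/407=3.66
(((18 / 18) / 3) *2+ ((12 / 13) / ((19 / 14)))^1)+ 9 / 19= 1.82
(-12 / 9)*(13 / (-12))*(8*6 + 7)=715 / 9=79.44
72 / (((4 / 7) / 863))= 108738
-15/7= -2.14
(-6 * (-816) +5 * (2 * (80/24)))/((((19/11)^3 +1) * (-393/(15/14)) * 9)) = -4920707/20277621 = -0.24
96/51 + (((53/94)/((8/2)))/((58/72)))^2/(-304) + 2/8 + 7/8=115489915199/38403800768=3.01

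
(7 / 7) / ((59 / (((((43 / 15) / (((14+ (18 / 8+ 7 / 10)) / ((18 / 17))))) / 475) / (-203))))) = -344 / 10928713075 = -0.00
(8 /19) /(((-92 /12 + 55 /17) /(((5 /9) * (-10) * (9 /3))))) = 3400 /2147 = 1.58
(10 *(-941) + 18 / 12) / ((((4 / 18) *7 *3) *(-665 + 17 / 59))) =3330609 / 1098104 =3.03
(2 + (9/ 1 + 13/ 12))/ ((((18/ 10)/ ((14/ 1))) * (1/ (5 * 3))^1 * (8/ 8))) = 25375/ 18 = 1409.72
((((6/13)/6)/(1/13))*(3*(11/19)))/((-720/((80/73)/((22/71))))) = -0.01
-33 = -33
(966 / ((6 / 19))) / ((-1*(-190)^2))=-0.08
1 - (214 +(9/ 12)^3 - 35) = -11419/ 64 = -178.42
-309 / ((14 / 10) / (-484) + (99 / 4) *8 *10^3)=-747780 / 479159993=-0.00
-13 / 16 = -0.81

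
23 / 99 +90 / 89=10957 / 8811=1.24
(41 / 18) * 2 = 41 / 9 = 4.56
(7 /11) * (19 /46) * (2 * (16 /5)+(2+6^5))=2046.10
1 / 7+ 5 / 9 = 44 / 63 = 0.70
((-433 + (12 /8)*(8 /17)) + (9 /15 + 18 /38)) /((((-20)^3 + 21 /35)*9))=696421 /116271279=0.01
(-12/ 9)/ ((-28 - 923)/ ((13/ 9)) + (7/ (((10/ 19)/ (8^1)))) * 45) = -52/ 161055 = -0.00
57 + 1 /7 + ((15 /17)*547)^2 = 471369775 /2023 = 233005.33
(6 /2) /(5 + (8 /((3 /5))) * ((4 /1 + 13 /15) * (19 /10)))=135 /5773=0.02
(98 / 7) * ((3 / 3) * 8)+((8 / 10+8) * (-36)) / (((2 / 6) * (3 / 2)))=-2608 / 5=-521.60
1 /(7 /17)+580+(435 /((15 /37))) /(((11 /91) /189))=129226536 /77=1678266.70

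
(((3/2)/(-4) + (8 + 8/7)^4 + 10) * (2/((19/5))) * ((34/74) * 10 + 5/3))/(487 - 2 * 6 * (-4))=93409810475/2167267452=43.10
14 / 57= 0.25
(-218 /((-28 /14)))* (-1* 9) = -981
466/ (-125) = -466/ 125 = -3.73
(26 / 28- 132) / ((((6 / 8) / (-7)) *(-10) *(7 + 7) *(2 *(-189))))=0.02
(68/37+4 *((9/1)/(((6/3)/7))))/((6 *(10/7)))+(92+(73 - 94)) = 19073/222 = 85.91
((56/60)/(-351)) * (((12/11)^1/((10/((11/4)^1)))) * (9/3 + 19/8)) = -301/70200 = -0.00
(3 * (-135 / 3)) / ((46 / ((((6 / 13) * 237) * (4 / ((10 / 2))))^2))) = -22473.38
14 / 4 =7 / 2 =3.50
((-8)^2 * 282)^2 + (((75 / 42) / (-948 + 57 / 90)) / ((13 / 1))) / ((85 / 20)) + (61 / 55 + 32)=787681356895435767 / 2418200785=325730337.11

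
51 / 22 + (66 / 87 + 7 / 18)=9950 / 2871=3.47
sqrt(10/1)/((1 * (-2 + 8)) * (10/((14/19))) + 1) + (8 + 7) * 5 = 7 * sqrt(10)/577 + 75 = 75.04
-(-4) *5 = 20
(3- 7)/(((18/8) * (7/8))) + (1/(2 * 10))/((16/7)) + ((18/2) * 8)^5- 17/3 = 39007939306361/20160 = 1934917624.32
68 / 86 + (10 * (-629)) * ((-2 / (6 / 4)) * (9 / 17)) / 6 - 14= 31252 / 43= 726.79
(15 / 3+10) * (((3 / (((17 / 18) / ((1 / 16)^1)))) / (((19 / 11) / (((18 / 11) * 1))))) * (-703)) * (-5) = 674325 / 68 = 9916.54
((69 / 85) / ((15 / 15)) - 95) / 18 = -5.23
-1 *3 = -3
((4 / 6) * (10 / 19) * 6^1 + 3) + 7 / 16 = 1685 / 304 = 5.54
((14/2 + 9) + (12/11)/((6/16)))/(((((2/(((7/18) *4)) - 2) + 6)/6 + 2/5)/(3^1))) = 131040/2959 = 44.29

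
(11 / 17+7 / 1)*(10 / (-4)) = -325 / 17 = -19.12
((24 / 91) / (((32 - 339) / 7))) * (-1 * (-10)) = -240 / 3991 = -0.06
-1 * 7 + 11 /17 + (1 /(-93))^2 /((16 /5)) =-14945387 /2352528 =-6.35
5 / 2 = 2.50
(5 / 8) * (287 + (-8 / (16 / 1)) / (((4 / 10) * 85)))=97575 / 544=179.37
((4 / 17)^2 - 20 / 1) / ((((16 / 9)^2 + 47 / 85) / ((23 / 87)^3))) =-1051958820 / 10600410571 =-0.10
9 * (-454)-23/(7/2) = -28648/7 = -4092.57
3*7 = 21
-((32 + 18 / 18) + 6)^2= -1521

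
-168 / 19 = -8.84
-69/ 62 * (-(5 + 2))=483/ 62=7.79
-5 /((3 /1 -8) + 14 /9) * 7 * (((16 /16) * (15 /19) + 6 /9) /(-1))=-8715 /589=-14.80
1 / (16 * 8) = 0.01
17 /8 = 2.12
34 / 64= 17 / 32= 0.53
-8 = -8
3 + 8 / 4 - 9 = -4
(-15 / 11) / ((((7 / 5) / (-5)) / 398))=149250 / 77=1938.31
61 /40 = 1.52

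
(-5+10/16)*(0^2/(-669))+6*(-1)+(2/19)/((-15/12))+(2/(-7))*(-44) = 6.49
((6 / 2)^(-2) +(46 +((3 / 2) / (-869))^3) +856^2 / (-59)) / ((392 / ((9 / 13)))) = -34492436550273145 / 1578449701436608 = -21.85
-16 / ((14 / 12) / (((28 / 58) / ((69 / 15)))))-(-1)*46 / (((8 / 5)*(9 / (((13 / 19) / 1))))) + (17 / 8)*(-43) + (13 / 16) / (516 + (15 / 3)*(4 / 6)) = -13561683071 / 149642784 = -90.63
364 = 364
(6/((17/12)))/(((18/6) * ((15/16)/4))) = 512/85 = 6.02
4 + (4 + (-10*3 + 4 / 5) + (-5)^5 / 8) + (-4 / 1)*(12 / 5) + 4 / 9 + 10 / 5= -150833 / 360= -418.98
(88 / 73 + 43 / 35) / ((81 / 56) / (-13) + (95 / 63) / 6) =17462952 / 1004845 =17.38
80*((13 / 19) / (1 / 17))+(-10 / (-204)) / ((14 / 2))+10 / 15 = 12632659 / 13566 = 931.20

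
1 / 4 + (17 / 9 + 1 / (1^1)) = 113 / 36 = 3.14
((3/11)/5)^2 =9/3025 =0.00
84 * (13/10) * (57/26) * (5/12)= 399/4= 99.75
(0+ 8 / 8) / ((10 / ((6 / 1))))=3 / 5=0.60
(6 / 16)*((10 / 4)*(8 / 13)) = 0.58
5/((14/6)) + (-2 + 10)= 71/7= 10.14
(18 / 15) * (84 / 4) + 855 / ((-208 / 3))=12.87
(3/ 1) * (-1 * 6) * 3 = -54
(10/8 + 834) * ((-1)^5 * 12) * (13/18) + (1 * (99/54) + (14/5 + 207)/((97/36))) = -3472181/485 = -7159.14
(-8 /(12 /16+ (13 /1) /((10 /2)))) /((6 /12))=-320 /67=-4.78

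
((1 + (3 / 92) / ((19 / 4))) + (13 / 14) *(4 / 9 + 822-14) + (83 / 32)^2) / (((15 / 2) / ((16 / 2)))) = 809.00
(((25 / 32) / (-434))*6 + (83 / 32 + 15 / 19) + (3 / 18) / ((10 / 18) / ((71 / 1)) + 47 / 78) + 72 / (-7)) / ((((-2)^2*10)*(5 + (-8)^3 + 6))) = 555274813 / 1675798627440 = 0.00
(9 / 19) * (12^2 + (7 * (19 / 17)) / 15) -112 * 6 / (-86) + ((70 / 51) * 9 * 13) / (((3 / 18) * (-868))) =161807262 / 2152795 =75.16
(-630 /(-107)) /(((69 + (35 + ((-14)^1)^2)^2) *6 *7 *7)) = 0.00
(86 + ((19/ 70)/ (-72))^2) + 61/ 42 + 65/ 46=51918459503/ 584236800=88.87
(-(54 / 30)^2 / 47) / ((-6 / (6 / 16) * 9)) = 9 / 18800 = 0.00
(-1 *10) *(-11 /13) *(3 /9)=110 /39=2.82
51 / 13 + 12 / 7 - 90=-7677 / 91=-84.36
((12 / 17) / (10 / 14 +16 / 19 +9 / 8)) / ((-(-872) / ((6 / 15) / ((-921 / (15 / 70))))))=-76 / 2704981605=-0.00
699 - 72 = 627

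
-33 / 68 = -0.49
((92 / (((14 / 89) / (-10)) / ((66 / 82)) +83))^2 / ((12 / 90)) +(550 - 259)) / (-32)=-55724704031823 / 5939631882496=-9.38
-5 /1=-5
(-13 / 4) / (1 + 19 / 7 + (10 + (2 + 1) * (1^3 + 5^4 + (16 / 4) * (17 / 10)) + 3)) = -455 / 268116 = -0.00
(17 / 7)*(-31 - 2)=-561 / 7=-80.14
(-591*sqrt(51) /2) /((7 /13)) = -7683*sqrt(51) /14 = -3919.11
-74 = -74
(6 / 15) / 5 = 2 / 25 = 0.08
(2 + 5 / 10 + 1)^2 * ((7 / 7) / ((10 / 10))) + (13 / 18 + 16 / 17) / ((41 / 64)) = 372529 / 25092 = 14.85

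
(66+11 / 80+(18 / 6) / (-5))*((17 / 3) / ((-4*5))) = -89131 / 4800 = -18.57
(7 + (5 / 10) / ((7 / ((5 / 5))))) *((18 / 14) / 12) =0.76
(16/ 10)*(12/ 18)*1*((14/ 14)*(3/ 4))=4/ 5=0.80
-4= -4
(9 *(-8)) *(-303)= 21816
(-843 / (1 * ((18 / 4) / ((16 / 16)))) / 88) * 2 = -281 / 66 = -4.26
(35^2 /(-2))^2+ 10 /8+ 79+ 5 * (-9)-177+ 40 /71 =53252139 /142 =375015.06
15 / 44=0.34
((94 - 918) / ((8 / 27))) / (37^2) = -2781 / 1369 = -2.03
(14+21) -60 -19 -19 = -63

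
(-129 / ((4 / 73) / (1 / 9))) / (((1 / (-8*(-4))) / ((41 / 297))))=-1029592 / 891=-1155.55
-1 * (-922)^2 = -850084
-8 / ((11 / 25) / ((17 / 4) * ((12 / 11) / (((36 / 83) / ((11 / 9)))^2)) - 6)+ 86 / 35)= -754803700 / 233179757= -3.24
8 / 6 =4 / 3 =1.33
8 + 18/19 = 170/19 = 8.95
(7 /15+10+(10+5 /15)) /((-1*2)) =-10.40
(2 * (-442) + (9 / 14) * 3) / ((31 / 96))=-2731.58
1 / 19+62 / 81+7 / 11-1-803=-13586294 / 16929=-802.55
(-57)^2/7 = 3249/7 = 464.14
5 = 5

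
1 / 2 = 0.50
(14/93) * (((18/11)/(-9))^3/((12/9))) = -28/41261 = -0.00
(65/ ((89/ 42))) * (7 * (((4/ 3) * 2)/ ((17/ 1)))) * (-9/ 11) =-458640/ 16643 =-27.56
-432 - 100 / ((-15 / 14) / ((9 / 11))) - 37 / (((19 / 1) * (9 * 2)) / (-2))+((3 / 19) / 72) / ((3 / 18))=-2674081 / 7524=-355.41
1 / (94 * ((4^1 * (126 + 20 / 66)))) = 33 / 1567168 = 0.00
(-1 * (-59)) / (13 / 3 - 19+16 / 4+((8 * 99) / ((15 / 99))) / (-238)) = -105315 / 58244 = -1.81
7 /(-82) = -7 /82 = -0.09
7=7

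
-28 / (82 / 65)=-910 / 41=-22.20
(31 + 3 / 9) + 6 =112 / 3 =37.33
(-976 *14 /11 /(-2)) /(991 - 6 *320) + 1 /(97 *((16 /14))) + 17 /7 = 98198355 /55509608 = 1.77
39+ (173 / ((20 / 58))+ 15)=5557 / 10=555.70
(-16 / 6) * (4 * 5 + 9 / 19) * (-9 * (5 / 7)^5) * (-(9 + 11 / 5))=-46680000 / 45619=-1023.26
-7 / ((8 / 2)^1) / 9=-7 / 36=-0.19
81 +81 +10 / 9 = 1468 / 9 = 163.11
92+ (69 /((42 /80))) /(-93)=90.59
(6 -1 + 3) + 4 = 12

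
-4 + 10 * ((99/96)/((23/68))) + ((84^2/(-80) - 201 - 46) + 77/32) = -1127201/3680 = -306.30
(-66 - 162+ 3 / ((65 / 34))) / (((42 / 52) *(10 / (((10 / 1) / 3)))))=-9812 / 105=-93.45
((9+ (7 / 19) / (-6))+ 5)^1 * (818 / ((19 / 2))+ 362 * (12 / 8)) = 8768.84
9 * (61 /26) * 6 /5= 1647 /65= 25.34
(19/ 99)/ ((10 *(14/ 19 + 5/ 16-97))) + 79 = 1140650857/ 14438655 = 79.00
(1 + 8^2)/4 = 65/4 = 16.25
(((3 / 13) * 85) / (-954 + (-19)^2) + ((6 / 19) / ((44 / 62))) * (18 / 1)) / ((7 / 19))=12851571 / 593593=21.65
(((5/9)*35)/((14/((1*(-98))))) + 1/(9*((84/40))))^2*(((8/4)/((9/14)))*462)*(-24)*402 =-62380738921600/243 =-256710859759.67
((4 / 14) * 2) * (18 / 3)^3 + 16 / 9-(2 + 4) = 7510 / 63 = 119.21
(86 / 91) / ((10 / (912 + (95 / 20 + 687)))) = 55169 / 364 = 151.56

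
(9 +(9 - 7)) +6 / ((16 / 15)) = 133 / 8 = 16.62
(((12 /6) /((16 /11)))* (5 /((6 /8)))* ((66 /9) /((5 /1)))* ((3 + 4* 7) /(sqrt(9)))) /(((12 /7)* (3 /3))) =26257 /324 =81.04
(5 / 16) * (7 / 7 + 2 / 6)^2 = 5 / 9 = 0.56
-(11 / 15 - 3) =34 / 15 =2.27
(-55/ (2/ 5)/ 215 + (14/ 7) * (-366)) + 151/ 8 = -245535/ 344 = -713.76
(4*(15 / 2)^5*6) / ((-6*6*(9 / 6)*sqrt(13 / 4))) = -84375*sqrt(13) / 52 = -5850.35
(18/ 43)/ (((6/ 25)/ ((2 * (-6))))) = -900/ 43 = -20.93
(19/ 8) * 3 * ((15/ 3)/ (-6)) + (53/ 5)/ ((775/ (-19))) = -384237/ 62000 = -6.20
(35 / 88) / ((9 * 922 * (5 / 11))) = 0.00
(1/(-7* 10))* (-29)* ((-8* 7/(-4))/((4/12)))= 87/5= 17.40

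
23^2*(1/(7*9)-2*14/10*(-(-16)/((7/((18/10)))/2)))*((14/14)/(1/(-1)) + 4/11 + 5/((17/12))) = -10378071707/294525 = -35236.64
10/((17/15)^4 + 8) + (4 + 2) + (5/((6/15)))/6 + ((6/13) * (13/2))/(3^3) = 9.23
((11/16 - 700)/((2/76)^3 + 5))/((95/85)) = -68666893/548722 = -125.14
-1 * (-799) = 799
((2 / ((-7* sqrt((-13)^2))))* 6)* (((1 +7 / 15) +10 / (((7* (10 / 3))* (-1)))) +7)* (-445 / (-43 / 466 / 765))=-107112411360 / 27391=-3910496.56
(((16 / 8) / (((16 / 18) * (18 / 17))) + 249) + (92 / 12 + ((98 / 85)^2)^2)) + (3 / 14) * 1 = 2286901580713 / 8769705000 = 260.77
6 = 6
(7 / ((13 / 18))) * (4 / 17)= 504 / 221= 2.28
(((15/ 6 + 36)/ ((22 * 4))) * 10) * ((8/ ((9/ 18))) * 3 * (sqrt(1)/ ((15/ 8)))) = 112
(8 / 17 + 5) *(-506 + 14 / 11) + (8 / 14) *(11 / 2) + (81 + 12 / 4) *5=-3060458 / 1309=-2338.01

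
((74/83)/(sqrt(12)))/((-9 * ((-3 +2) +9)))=-37 * sqrt(3)/17928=-0.00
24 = 24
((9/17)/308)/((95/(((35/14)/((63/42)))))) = 3/99484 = 0.00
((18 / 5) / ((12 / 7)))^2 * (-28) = -3087 / 25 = -123.48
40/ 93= 0.43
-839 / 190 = -4.42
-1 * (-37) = 37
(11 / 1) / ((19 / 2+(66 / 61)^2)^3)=4533792943768 / 500774256703531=0.01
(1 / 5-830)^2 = 17214201 / 25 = 688568.04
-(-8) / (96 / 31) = 31 / 12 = 2.58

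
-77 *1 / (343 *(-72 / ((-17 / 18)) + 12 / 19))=-0.00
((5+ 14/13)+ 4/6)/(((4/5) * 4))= 1315/624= 2.11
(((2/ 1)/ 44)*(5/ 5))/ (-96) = -1/ 2112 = -0.00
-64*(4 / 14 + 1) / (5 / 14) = -1152 / 5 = -230.40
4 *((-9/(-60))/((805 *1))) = 3/4025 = 0.00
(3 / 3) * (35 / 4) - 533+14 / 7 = -2089 / 4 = -522.25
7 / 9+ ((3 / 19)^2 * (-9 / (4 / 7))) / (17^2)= 2916109 / 3755844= 0.78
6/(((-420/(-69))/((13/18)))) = 299/420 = 0.71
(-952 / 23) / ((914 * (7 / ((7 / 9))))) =-476 / 94599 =-0.01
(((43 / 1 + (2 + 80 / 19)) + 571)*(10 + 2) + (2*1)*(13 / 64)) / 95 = 4525303 / 57760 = 78.35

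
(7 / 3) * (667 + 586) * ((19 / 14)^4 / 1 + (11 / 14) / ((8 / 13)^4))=31232815895 / 1204224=25936.05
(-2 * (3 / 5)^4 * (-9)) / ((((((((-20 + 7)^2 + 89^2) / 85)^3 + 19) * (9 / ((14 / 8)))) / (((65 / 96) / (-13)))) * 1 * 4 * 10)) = -34391 / 50203192640000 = -0.00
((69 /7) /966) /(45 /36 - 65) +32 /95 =15986 /47481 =0.34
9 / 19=0.47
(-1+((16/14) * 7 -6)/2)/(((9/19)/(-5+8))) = 0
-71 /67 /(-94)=0.01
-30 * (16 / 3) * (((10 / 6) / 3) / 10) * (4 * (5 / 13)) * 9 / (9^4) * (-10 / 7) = 16000 / 597051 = 0.03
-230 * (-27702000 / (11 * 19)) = 335340000 / 11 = 30485454.55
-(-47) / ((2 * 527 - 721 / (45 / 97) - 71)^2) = 95175 / 660592804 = 0.00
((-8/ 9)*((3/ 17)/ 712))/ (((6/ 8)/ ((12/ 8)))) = -2/ 4539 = -0.00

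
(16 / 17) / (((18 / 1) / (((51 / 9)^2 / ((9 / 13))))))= 1768 / 729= 2.43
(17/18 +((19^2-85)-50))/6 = 4085/108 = 37.82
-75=-75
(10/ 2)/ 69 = 5/ 69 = 0.07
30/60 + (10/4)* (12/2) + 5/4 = 16.75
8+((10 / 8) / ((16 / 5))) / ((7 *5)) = 3589 / 448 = 8.01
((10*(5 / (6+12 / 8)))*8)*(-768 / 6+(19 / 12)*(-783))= -218840 / 3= -72946.67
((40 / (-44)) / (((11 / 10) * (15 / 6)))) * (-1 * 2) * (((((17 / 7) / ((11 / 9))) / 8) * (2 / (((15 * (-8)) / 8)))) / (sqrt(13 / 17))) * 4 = -0.10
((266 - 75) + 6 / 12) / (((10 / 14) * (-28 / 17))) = -6511 / 40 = -162.78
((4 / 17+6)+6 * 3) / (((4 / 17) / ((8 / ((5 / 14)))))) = 11536 / 5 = 2307.20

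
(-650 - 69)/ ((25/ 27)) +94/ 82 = -794758/ 1025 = -775.37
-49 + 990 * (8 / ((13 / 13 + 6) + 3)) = 743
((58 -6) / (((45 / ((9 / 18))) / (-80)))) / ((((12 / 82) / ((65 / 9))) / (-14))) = 7760480 / 243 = 31936.13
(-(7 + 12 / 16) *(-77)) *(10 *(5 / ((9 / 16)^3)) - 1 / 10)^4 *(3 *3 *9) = 41932789833535443858176924147 / 139471376040000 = 300655166845914.23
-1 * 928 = -928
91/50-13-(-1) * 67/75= -1543/150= -10.29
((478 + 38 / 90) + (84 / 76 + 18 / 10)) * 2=164614 / 171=962.65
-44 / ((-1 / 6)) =264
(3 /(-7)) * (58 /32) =-87 /112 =-0.78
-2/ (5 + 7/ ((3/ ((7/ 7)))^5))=-243/ 611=-0.40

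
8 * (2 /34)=8 /17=0.47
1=1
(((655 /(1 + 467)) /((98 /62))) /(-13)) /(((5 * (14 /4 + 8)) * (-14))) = 4061 /47996676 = 0.00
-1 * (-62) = 62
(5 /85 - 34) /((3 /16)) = -9232 /51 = -181.02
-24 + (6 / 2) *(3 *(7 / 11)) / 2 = -21.14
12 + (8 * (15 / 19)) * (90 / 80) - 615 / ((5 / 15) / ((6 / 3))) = -69747 / 19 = -3670.89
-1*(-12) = 12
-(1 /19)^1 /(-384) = 1 /7296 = 0.00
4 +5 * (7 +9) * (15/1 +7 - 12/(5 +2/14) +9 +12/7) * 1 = 51124/21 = 2434.48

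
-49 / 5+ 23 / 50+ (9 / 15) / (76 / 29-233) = -1040299 / 111350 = -9.34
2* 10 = 20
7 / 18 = 0.39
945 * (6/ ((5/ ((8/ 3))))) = 3024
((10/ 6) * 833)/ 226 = 4165/ 678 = 6.14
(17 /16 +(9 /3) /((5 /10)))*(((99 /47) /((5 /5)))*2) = 11187 /376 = 29.75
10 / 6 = 5 / 3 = 1.67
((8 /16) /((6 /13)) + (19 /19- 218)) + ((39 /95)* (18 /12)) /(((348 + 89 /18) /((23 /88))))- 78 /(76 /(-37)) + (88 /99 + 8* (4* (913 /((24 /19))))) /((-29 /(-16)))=174433198075409 /13861991880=12583.56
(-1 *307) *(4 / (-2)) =614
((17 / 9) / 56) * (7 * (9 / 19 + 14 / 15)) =6817 / 20520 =0.33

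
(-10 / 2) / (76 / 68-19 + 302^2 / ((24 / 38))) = -255 / 7363811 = -0.00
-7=-7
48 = 48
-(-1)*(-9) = -9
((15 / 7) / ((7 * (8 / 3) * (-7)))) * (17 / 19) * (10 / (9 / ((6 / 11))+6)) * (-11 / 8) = 0.01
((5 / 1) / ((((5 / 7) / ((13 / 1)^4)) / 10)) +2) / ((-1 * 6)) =-333212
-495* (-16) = 7920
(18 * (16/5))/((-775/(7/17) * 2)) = -1008/65875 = -0.02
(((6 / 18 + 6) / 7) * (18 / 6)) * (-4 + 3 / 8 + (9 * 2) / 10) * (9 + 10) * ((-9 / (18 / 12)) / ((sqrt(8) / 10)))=79059 * sqrt(2) / 56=1996.54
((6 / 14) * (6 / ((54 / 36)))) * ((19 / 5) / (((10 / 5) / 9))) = 1026 / 35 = 29.31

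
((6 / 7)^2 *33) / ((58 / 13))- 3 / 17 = 127011 / 24157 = 5.26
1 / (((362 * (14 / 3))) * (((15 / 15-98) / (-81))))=0.00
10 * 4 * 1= 40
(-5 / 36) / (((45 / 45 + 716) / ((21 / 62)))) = -35 / 533448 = -0.00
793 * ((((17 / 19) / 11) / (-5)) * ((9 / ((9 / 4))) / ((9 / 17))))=-916708 / 9405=-97.47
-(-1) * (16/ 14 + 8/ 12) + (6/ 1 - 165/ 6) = -827/ 42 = -19.69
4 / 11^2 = 4 / 121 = 0.03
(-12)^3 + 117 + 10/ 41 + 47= -1563.76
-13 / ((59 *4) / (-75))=975 / 236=4.13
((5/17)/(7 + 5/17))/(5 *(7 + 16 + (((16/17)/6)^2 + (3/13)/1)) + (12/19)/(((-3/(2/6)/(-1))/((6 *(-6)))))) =3212235/9061759544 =0.00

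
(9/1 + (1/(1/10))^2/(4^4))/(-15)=-601/960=-0.63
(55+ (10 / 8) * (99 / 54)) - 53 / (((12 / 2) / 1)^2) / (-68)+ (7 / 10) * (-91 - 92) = -866429 / 12240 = -70.79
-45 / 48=-15 / 16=-0.94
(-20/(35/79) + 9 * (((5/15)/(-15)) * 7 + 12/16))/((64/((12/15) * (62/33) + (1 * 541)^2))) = -89679382341/492800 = -181979.27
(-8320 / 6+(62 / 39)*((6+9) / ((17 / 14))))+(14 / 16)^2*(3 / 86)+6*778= 12045843637 / 3649152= 3301.00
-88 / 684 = -22 / 171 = -0.13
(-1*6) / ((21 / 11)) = -22 / 7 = -3.14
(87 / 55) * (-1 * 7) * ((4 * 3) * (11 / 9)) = -812 / 5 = -162.40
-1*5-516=-521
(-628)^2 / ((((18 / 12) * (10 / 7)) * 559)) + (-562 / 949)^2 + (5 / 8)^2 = 329.98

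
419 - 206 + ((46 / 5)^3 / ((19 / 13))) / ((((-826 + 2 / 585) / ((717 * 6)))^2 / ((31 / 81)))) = 3981680980963539 / 693173352190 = 5744.13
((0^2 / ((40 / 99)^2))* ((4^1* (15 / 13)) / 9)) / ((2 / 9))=0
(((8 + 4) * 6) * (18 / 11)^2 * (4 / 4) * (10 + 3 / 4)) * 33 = 752328 / 11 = 68393.45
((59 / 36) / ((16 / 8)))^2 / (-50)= -3481 / 259200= -0.01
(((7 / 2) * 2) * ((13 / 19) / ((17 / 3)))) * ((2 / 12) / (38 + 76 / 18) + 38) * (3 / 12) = 463827 / 57760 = 8.03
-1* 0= 0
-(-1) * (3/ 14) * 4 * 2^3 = 6.86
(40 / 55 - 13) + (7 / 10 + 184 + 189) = 39757 / 110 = 361.43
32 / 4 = 8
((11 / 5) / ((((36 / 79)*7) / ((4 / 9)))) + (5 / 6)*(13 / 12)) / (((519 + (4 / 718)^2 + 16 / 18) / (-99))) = -38883011057 / 168849585800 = -0.23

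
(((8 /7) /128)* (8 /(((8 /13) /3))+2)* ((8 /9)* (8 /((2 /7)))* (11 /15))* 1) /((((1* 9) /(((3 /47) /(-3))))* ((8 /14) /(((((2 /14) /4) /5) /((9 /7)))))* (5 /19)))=-59983 /102789000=-0.00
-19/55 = -0.35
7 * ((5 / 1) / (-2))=-35 / 2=-17.50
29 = 29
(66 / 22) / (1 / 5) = 15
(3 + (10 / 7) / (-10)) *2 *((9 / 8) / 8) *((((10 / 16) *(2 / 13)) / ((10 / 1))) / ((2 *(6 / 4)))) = 0.00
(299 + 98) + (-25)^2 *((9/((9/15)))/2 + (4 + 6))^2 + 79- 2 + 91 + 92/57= 43769813/228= 191972.86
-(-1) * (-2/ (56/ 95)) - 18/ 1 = -599/ 28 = -21.39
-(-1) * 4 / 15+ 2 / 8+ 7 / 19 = 1009 / 1140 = 0.89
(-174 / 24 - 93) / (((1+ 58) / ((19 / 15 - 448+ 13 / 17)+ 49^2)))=-199911733 / 60180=-3321.90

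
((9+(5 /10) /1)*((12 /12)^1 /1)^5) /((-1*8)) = -19 /16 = -1.19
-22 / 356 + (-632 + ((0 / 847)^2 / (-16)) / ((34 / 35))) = -112507 / 178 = -632.06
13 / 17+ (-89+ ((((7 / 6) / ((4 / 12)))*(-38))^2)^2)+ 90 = 5319312287 / 17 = 312900722.76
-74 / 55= -1.35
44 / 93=0.47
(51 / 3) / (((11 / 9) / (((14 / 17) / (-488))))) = -63 / 2684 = -0.02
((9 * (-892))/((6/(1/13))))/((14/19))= -12711/91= -139.68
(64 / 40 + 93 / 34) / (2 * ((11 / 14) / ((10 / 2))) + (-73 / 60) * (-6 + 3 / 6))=5628 / 9095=0.62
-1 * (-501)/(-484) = -1.04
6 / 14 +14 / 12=1.60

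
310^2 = 96100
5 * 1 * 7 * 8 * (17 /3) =4760 /3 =1586.67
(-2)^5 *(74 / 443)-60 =-28948 / 443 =-65.35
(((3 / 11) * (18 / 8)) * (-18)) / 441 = -27 / 1078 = -0.03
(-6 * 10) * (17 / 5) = -204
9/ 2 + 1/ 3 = 29/ 6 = 4.83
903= 903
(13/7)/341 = 13/2387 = 0.01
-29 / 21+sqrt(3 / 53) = -29 / 21+sqrt(159) / 53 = -1.14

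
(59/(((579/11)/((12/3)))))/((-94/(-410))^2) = 109096900/1279011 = 85.30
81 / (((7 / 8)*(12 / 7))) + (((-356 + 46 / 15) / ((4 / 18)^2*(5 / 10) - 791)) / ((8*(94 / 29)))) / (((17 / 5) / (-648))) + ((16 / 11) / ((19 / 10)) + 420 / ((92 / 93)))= 476.05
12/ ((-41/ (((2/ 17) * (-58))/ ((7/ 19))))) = 26448/ 4879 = 5.42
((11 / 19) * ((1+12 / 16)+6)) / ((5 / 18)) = 16.15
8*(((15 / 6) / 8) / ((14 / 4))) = 5 / 7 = 0.71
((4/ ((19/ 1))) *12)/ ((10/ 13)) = 312/ 95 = 3.28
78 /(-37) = -78 /37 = -2.11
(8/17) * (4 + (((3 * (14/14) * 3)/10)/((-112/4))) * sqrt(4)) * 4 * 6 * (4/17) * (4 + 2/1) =634752/10115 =62.75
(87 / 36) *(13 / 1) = 377 / 12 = 31.42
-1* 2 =-2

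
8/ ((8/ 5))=5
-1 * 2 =-2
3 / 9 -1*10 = -9.67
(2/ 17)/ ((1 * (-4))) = -1/ 34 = -0.03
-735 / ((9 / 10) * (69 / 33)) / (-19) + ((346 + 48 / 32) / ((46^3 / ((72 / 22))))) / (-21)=4390898555 / 213603852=20.56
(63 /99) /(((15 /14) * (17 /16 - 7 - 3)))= -1568 /23595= -0.07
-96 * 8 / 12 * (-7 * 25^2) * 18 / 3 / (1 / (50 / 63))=4000000 / 3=1333333.33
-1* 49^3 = -117649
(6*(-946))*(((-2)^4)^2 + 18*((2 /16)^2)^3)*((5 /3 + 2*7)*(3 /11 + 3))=-610321727349 /8192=-74502163.98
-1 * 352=-352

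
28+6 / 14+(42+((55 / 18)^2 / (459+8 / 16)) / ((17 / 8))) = 623957959 / 8858241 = 70.44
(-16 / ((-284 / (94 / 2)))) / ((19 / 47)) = 8836 / 1349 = 6.55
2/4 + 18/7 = 43/14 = 3.07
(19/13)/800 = 19/10400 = 0.00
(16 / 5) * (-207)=-3312 / 5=-662.40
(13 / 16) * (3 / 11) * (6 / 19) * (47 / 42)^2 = 0.09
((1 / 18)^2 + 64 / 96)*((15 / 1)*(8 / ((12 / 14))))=7595 / 81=93.77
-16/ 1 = -16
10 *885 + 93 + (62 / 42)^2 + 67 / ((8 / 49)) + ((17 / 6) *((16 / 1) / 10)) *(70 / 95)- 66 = 3114606517 / 335160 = 9292.89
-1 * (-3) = 3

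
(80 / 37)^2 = 6400 / 1369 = 4.67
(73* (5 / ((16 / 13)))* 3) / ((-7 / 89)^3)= -10035233715 / 5488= -1828577.57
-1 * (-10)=10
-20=-20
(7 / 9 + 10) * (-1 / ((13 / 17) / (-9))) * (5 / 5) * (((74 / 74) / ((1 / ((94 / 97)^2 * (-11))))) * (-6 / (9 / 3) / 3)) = 3304664 / 3783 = 873.56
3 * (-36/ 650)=-54/ 325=-0.17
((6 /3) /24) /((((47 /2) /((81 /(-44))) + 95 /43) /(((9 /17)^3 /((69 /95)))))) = -26801685 /16618536932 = -0.00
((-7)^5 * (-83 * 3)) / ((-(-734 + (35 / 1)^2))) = -4184943 / 491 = -8523.31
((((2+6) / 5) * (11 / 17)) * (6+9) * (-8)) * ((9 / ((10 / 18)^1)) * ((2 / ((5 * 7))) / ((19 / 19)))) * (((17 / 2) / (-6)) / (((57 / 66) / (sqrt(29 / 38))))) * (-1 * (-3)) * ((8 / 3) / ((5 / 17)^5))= 599032.64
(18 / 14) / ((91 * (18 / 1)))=1 / 1274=0.00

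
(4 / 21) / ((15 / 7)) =4 / 45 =0.09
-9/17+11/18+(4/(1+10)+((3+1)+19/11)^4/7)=690624607/4480146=154.15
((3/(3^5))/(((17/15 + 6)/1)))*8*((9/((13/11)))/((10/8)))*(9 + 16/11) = 3680/4173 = 0.88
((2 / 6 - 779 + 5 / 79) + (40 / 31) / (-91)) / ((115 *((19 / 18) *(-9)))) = 1041131578 / 1460840745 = 0.71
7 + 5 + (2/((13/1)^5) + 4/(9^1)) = 41584834/3341637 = 12.44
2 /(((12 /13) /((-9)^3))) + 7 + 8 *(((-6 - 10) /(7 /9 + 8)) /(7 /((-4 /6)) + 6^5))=-1572.50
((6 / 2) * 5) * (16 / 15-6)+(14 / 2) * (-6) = -116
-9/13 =-0.69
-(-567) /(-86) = -567 /86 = -6.59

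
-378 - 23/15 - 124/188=-268036/705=-380.19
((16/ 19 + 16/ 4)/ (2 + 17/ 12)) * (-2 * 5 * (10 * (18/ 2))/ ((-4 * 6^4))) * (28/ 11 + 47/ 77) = 46575/ 59983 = 0.78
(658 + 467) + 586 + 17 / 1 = 1728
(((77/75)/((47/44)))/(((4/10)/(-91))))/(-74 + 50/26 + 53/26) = 4008004/1283805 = 3.12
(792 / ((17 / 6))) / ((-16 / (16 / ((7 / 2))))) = -9504 / 119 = -79.87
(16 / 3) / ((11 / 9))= 48 / 11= 4.36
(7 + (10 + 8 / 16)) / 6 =35 / 12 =2.92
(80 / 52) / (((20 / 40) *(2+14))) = 5 / 26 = 0.19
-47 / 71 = -0.66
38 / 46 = 19 / 23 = 0.83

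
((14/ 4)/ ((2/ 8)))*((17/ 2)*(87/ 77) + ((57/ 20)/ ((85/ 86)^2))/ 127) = 6801697647/ 50466625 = 134.78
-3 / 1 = -3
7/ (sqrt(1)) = 7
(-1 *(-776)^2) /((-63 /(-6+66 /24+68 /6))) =77263.32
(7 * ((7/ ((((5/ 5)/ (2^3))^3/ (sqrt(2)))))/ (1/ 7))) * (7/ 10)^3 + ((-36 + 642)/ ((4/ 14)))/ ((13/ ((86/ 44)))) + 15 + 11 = 98639/ 286 + 7529536 * sqrt(2)/ 125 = 85531.87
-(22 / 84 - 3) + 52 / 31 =5749 / 1302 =4.42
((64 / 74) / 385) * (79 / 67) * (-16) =-40448 / 954415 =-0.04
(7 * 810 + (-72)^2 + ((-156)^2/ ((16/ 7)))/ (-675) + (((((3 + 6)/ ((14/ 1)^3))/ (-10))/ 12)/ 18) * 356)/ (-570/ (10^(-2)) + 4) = -2974009249/ 15639702400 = -0.19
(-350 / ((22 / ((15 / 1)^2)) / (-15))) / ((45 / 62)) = 813750 / 11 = 73977.27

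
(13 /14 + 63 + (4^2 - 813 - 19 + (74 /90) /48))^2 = 129301028265721 /228614400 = 565585.67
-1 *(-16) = 16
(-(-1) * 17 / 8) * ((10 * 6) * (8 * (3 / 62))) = 1530 / 31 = 49.35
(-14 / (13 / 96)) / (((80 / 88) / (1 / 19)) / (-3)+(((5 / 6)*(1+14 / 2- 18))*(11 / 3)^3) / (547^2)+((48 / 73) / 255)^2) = 13795428577484030400 / 768461281356844543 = 17.95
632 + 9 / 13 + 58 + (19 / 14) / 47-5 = 5865659 / 8554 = 685.72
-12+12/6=-10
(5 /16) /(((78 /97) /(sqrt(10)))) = 1.23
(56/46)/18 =0.07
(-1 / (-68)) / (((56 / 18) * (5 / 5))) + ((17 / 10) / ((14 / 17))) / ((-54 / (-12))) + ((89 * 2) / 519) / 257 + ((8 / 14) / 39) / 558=2140758838481 / 4605586942320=0.46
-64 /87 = -0.74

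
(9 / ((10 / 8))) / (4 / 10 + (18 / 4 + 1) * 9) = 72 / 499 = 0.14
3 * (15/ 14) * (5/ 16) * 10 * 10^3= 140625/ 14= 10044.64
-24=-24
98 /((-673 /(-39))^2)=149058 /452929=0.33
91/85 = 1.07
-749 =-749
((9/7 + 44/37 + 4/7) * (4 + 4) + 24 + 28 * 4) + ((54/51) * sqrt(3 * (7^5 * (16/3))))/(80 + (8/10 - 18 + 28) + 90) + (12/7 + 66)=2205 * sqrt(7)/1921 + 59074/259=231.12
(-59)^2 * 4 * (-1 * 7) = -97468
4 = 4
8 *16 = 128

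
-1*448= -448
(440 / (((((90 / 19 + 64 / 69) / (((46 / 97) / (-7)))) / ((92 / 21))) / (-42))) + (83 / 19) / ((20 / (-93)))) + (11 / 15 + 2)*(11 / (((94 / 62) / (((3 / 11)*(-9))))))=861556880763 / 958028260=899.30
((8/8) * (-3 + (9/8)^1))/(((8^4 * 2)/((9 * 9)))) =-1215/65536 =-0.02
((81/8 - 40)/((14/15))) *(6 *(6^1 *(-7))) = 32265/4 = 8066.25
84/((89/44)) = 41.53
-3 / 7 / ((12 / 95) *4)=-0.85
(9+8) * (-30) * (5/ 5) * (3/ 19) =-1530/ 19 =-80.53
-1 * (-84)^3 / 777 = 28224 / 37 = 762.81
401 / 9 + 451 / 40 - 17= 13979 / 360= 38.83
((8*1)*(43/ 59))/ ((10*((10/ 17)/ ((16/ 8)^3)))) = 11696/ 1475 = 7.93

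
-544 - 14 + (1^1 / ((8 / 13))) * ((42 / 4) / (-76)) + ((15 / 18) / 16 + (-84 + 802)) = 583051 / 3648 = 159.83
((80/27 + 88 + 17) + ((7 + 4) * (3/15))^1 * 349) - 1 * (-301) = 158863/135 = 1176.76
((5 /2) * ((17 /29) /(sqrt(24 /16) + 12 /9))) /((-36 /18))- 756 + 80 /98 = -1078114 /1421 + 153 * sqrt(6) /116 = -755.47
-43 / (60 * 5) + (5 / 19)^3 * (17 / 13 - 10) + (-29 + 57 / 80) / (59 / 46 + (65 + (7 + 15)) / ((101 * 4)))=-57609236291 / 3002698725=-19.19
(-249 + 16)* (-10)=2330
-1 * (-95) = 95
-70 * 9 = -630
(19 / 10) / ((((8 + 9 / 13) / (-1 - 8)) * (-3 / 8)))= 2964 / 565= 5.25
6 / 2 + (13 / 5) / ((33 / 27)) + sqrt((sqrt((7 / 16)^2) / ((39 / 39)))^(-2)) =7.41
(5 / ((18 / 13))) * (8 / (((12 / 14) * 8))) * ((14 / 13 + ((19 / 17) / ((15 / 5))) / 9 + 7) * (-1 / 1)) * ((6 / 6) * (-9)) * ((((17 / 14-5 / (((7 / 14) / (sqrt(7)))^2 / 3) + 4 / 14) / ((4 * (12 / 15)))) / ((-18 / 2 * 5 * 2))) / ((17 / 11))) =289077635 / 998784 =289.43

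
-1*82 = -82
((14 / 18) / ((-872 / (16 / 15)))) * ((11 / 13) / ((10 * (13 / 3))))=-77 / 4144725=-0.00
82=82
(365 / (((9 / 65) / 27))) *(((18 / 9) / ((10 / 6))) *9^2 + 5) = 7274085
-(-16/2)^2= -64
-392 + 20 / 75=-5876 / 15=-391.73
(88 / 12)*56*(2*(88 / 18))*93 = 3360896 / 9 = 373432.89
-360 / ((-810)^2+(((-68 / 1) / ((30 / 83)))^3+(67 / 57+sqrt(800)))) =29606512500000 * sqrt(2) / 148166732768536099880569+8885977946522145000 / 148166732768536099880569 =0.00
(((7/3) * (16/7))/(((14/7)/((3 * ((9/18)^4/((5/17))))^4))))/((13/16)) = 2255067/4160000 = 0.54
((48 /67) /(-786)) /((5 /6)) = -48 /43885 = -0.00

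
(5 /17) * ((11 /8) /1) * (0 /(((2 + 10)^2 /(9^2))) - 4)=-55 /34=-1.62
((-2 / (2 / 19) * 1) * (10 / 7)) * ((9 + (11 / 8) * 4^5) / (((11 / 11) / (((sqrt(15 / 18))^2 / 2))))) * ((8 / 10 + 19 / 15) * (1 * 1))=-4173065 / 126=-33119.56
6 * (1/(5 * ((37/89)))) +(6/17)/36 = 54653/18870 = 2.90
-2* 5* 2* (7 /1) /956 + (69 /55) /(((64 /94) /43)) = 33266711 /420640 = 79.09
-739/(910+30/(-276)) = -0.81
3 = 3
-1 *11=-11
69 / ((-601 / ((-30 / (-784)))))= -1035 / 235592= -0.00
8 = 8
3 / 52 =0.06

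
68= 68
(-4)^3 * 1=-64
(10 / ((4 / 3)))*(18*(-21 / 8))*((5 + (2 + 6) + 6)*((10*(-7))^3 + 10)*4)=9237578175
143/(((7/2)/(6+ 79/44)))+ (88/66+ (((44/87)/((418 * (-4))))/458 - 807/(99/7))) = 4376644783/16655628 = 262.77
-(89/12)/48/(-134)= 89/77184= 0.00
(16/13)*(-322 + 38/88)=-56596/143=-395.78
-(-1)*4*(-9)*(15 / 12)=-45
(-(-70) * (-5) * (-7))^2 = 6002500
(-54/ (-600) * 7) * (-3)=-189/ 100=-1.89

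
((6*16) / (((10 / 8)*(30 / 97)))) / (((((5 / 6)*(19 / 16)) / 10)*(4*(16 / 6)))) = 111744 / 475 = 235.25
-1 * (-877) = 877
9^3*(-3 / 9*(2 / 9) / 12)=-9 / 2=-4.50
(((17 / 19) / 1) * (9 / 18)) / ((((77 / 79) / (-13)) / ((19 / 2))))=-17459 / 308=-56.69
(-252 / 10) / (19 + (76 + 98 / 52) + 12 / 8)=-0.26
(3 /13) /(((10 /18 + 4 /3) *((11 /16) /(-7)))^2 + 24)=3048192 /317466565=0.01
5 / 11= 0.45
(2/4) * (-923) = -923/2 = -461.50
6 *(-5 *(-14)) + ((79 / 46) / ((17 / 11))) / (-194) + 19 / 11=703763853 / 1668788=421.72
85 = 85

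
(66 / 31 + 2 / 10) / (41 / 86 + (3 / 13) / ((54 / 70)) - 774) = -3632382 / 1205928055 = -0.00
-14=-14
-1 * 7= -7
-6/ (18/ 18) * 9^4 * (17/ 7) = -669222/ 7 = -95603.14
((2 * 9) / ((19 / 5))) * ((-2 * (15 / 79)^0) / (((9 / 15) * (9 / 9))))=-300 / 19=-15.79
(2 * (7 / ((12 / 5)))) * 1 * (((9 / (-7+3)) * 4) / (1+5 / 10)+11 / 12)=-2135 / 72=-29.65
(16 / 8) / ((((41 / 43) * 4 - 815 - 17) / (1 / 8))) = -43 / 142448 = -0.00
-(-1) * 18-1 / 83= 1493 / 83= 17.99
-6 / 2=-3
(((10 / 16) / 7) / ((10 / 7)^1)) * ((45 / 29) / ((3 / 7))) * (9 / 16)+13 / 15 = 110687 / 111360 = 0.99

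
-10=-10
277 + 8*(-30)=37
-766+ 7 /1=-759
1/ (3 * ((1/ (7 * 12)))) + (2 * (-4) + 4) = 24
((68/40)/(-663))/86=-1/33540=-0.00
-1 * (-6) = 6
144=144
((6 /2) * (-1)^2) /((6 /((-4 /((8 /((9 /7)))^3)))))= -729 /87808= -0.01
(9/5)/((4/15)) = 27/4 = 6.75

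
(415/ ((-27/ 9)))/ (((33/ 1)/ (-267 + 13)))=1064.75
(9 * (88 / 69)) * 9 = 2376 / 23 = 103.30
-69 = -69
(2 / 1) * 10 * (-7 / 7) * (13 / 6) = -130 / 3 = -43.33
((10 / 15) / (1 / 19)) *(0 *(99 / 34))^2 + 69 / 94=69 / 94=0.73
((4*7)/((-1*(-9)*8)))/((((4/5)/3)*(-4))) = -35/96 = -0.36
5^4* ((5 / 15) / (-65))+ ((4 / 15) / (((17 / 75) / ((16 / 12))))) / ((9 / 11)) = -7685 / 5967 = -1.29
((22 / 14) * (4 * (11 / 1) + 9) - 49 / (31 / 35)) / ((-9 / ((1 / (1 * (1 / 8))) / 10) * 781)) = -24272 / 7626465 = -0.00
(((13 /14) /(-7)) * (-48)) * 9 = 57.31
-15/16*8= -7.50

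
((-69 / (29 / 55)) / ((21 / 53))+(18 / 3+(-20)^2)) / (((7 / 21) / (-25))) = -1152975 / 203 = -5679.68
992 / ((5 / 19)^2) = 358112 / 25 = 14324.48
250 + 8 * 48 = 634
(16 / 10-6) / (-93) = 22 / 465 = 0.05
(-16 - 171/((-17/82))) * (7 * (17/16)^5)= 4019448125/524288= 7666.49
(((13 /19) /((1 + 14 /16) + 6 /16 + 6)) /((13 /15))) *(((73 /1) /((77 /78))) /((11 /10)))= 1138800 /177023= 6.43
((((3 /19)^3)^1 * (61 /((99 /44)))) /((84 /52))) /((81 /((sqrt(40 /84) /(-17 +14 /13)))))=-41236 * sqrt(210) /16905713391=-0.00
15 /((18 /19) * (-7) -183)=-95 /1201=-0.08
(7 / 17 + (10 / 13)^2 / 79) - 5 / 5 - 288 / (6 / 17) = -185336882 / 226967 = -816.58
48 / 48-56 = -55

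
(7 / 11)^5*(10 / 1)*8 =1344560 / 161051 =8.35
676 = 676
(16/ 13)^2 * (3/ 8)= 96/ 169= 0.57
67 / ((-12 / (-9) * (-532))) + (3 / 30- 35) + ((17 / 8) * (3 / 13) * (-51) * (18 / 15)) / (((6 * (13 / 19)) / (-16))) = 29480327 / 359632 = 81.97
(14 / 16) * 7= 49 / 8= 6.12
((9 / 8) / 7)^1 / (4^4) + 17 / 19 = 243883 / 272384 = 0.90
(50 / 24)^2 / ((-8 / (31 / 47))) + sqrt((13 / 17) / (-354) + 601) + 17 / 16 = 38153 / 54144 + sqrt(21765932490) / 6018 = 25.22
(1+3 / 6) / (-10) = -3 / 20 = -0.15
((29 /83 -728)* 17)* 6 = -6160290 /83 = -74220.36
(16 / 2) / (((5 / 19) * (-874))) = -4 / 115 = -0.03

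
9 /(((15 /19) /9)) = 513 /5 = 102.60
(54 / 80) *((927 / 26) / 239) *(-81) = -2027349 / 248560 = -8.16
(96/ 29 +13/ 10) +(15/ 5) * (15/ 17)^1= 35779/ 4930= 7.26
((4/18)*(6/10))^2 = 4/225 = 0.02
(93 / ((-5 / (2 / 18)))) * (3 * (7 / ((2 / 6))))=-651 / 5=-130.20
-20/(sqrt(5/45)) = -60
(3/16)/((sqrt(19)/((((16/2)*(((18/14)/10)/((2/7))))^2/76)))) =243*sqrt(19)/144400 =0.01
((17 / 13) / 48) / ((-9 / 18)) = -17 / 312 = -0.05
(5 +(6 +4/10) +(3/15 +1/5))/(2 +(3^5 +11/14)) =826/17205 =0.05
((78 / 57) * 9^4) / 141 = 56862 / 893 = 63.68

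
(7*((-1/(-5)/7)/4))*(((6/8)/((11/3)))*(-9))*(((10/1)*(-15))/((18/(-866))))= -58455/88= -664.26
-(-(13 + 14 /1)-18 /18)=28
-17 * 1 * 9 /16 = -153 /16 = -9.56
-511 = -511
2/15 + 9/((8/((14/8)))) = 1009/480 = 2.10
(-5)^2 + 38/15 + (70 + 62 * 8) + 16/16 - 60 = 8018/15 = 534.53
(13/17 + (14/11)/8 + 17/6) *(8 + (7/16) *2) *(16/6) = 598601/6732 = 88.92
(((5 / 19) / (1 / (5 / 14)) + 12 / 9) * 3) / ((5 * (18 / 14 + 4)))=1139 / 7030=0.16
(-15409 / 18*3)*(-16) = 123272 / 3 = 41090.67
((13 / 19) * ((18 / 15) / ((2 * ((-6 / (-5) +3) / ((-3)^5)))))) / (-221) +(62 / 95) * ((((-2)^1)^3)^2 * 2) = 945599 / 11305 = 83.64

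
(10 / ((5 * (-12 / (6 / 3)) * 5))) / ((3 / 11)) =-0.24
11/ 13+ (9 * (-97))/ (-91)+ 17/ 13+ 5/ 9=10076/ 819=12.30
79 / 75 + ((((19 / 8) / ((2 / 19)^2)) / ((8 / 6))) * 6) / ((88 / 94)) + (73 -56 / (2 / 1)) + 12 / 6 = 1078.36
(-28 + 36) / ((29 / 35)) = 280 / 29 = 9.66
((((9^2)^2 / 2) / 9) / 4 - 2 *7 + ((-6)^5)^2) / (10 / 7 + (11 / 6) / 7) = 10158330525 / 284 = 35768769.45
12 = 12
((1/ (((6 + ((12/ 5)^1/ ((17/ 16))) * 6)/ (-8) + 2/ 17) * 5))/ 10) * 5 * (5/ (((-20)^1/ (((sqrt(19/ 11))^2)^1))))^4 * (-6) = 6646371/ 741185984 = 0.01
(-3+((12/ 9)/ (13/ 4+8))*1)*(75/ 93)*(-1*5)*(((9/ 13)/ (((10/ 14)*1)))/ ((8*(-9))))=-13615/ 87048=-0.16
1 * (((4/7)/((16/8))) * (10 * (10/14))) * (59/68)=1475/833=1.77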